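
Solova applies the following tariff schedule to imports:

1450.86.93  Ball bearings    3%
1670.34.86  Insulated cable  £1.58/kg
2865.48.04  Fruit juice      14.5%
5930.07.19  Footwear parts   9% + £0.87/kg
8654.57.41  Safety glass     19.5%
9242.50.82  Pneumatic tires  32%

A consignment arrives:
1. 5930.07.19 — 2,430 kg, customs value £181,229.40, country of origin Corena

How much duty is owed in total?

£18,424.75

Line 1 (5930.07.19, Corena, 2,430 kg, £181,229.40):
Base rate for 5930.07.19 is 9% + £0.87/kg.
Duty = £181,229.40 × 9% + 2,430 × £0.87 = £18,424.75.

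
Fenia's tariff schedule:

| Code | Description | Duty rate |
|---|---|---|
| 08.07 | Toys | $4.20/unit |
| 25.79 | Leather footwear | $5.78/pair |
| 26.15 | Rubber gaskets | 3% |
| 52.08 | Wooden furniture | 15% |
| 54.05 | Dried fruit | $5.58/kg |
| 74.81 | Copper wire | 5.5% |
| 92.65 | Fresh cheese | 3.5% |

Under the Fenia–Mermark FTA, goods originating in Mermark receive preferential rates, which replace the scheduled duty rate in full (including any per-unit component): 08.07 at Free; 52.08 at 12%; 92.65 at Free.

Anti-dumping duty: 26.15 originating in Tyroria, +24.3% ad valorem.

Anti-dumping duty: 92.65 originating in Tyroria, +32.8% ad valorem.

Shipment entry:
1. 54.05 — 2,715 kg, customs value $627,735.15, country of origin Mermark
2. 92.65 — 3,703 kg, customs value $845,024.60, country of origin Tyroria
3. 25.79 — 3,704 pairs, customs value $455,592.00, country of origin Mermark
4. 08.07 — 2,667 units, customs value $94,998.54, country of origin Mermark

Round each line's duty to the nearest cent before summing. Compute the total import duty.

Line 1 (54.05, Mermark, 2,715 kg, $627,735.15):
Base rate for 54.05 is $5.58/kg.
Origin Mermark is the FTA partner but 54.05 is not on the preference list; base rate stands.
Duty = 2,715 × $5.58 = $15,149.70.
Line 2 (92.65, Tyroria, 3,703 kg, $845,024.60):
Base rate for 92.65 is 3.5%.
92.65 has an FTA preferential rate, but origin Tyroria is not Mermark; base rate stands.
Additional duty on 92.65 from Tyroria: +32.8%. Applied ad valorem rate: 3.5% + 32.8% = 36.3%.
Duty = $845,024.60 × 36.3% = $306,743.93.
Line 3 (25.79, Mermark, 3,704 pairs, $455,592.00):
Base rate for 25.79 is $5.78/pair.
Origin Mermark is the FTA partner but 25.79 is not on the preference list; base rate stands.
Duty = 3,704 × $5.78 = $21,409.12.
Line 4 (08.07, Mermark, 2,667 units, $94,998.54):
Base rate for 08.07 is $4.20/unit.
Origin Mermark qualifies under the Fenia–Mermark agreement and 08.07 is covered: preferential rate Free applies instead.
Duty = $94,998.54 × 0% = $0.00.
Total = $15,149.70 + $306,743.93 + $21,409.12 + $0.00 = $343,302.75.

$343,302.75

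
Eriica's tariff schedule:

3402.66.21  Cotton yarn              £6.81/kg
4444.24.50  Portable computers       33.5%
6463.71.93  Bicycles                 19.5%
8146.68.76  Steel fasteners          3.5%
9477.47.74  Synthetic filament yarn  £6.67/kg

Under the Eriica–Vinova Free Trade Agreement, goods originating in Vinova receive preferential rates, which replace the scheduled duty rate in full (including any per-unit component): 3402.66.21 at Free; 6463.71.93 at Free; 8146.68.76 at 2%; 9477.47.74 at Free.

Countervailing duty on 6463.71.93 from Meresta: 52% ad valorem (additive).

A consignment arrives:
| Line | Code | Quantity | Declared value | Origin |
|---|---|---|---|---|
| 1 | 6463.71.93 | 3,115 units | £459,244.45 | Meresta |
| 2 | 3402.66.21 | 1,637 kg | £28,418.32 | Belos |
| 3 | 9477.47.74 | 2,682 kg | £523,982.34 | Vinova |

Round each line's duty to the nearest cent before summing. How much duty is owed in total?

£339,507.75

Line 1 (6463.71.93, Meresta, 3,115 units, £459,244.45):
Base rate for 6463.71.93 is 19.5%.
6463.71.93 has an FTA preferential rate, but origin Meresta is not Vinova; base rate stands.
Additional duty on 6463.71.93 from Meresta: +52%. Applied ad valorem rate: 19.5% + 52% = 71.5%.
Duty = £459,244.45 × 71.5% = £328,359.78.
Line 2 (3402.66.21, Belos, 1,637 kg, £28,418.32):
Base rate for 3402.66.21 is £6.81/kg.
3402.66.21 has an FTA preferential rate, but origin Belos is not Vinova; base rate stands.
Duty = 1,637 × £6.81 = £11,147.97.
Line 3 (9477.47.74, Vinova, 2,682 kg, £523,982.34):
Base rate for 9477.47.74 is £6.67/kg.
Origin Vinova qualifies under the Eriica–Vinova agreement and 9477.47.74 is covered: preferential rate Free applies instead.
Duty = £523,982.34 × 0% = £0.00.
Total = £328,359.78 + £11,147.97 + £0.00 = £339,507.75.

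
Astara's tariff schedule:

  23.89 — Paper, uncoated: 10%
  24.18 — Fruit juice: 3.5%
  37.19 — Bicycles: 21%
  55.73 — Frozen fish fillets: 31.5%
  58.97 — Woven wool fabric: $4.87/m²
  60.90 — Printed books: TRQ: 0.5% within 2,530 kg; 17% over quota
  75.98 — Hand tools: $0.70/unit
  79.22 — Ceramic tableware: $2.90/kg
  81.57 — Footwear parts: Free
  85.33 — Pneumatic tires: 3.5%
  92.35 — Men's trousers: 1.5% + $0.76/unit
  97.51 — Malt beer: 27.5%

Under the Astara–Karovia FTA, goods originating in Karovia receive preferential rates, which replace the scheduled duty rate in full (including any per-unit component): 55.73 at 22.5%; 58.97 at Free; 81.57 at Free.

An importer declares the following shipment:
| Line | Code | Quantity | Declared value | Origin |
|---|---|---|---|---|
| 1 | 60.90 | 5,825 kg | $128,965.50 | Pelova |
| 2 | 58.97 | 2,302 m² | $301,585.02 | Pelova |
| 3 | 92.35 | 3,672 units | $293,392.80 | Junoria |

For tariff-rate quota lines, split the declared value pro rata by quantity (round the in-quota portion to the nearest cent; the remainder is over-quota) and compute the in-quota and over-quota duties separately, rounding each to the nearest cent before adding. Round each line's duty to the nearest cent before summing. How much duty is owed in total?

Line 1 (60.90, Pelova, 5,825 kg, $128,965.50):
Code 60.90 is under a tariff-rate quota (threshold 2,530 kg). In-quota: 2,530 kg at 0.5%; over-quota: 3,295 kg at 17%.
Pro-rata value split: in-quota = $128,965.50 × 2,530/5,825 = $56,014.20; over-quota = $128,965.50 − $56,014.20 = $72,951.30.
In-quota duty = $56,014.20 × 0.5% = $280.07. Over-quota duty = $72,951.30 × 17% = $12,401.72.
Line duty = $280.07 + $12,401.72 = $12,681.79.
Line 2 (58.97, Pelova, 2,302 m², $301,585.02):
Base rate for 58.97 is $4.87/m².
58.97 has an FTA preferential rate, but origin Pelova is not Karovia; base rate stands.
Duty = 2,302 × $4.87 = $11,210.74.
Line 3 (92.35, Junoria, 3,672 units, $293,392.80):
Base rate for 92.35 is 1.5% + $0.76/unit.
Duty = $293,392.80 × 1.5% + 3,672 × $0.76 = $7,191.61.
Total = $12,681.79 + $11,210.74 + $7,191.61 = $31,084.14.

$31,084.14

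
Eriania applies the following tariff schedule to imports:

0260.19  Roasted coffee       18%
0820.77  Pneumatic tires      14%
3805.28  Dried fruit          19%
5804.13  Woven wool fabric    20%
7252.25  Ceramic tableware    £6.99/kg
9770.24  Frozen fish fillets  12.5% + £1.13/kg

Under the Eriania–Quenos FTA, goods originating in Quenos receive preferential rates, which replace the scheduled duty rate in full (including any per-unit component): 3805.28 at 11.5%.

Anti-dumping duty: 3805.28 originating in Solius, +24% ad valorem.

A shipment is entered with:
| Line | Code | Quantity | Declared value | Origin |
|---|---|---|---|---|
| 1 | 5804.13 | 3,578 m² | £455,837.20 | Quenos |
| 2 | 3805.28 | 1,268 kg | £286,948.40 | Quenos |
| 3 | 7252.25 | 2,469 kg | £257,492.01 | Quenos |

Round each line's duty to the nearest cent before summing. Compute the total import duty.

£141,424.82

Line 1 (5804.13, Quenos, 3,578 m², £455,837.20):
Base rate for 5804.13 is 20%.
Origin Quenos is the FTA partner but 5804.13 is not on the preference list; base rate stands.
Duty = £455,837.20 × 20% = £91,167.44.
Line 2 (3805.28, Quenos, 1,268 kg, £286,948.40):
Base rate for 3805.28 is 19%.
Origin Quenos qualifies under the Eriania–Quenos agreement and 3805.28 is covered: preferential rate 11.5% applies instead.
The additional-duty order on 3805.28 targets Solius, not Quenos; it does not apply.
Duty = £286,948.40 × 11.5% = £32,999.07.
Line 3 (7252.25, Quenos, 2,469 kg, £257,492.01):
Base rate for 7252.25 is £6.99/kg.
Origin Quenos is the FTA partner but 7252.25 is not on the preference list; base rate stands.
Duty = 2,469 × £6.99 = £17,258.31.
Total = £91,167.44 + £32,999.07 + £17,258.31 = £141,424.82.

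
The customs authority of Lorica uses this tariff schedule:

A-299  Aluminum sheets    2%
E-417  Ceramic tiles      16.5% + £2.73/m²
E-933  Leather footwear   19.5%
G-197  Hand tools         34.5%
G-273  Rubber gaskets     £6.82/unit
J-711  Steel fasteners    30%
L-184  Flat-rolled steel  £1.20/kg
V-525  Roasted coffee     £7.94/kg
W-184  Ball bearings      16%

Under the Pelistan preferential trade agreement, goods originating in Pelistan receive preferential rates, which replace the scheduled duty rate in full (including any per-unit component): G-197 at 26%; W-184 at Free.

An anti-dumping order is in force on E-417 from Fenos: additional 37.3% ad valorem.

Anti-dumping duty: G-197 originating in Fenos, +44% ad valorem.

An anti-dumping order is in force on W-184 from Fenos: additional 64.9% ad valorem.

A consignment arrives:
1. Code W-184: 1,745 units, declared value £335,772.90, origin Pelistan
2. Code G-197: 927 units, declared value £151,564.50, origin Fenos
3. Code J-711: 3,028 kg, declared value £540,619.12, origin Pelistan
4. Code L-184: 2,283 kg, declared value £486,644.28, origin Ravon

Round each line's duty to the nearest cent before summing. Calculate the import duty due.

£283,903.47

Line 1 (W-184, Pelistan, 1,745 units, £335,772.90):
Base rate for W-184 is 16%.
Origin Pelistan qualifies under the Lorica–Pelistan agreement and W-184 is covered: preferential rate Free applies instead.
The additional-duty order on W-184 targets Fenos, not Pelistan; it does not apply.
Duty = £335,772.90 × 0% = £0.00.
Line 2 (G-197, Fenos, 927 units, £151,564.50):
Base rate for G-197 is 34.5%.
G-197 has an FTA preferential rate, but origin Fenos is not Pelistan; base rate stands.
Additional duty on G-197 from Fenos: +44%. Applied ad valorem rate: 34.5% + 44% = 78.5%.
Duty = £151,564.50 × 78.5% = £118,978.13.
Line 3 (J-711, Pelistan, 3,028 kg, £540,619.12):
Base rate for J-711 is 30%.
Origin Pelistan is the FTA partner but J-711 is not on the preference list; base rate stands.
Duty = £540,619.12 × 30% = £162,185.74.
Line 4 (L-184, Ravon, 2,283 kg, £486,644.28):
Base rate for L-184 is £1.20/kg.
Duty = 2,283 × £1.20 = £2,739.60.
Total = £0.00 + £118,978.13 + £162,185.74 + £2,739.60 = £283,903.47.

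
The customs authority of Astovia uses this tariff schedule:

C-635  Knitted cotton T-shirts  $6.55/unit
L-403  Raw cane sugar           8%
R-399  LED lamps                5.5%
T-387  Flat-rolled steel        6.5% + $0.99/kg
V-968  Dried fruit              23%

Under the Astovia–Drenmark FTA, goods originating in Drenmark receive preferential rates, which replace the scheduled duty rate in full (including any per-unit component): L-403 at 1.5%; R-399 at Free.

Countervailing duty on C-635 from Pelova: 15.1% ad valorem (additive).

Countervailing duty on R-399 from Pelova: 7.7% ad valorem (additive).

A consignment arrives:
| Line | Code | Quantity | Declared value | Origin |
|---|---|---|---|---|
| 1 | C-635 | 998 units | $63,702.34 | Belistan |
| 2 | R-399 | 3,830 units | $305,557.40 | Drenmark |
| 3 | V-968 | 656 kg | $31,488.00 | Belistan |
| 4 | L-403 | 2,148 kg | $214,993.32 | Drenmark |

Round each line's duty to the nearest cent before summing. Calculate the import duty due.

$17,004.04

Line 1 (C-635, Belistan, 998 units, $63,702.34):
Base rate for C-635 is $6.55/unit.
The additional-duty order on C-635 targets Pelova, not Belistan; it does not apply.
Duty = 998 × $6.55 = $6,536.90.
Line 2 (R-399, Drenmark, 3,830 units, $305,557.40):
Base rate for R-399 is 5.5%.
Origin Drenmark qualifies under the Astovia–Drenmark agreement and R-399 is covered: preferential rate Free applies instead.
The additional-duty order on R-399 targets Pelova, not Drenmark; it does not apply.
Duty = $305,557.40 × 0% = $0.00.
Line 3 (V-968, Belistan, 656 kg, $31,488.00):
Base rate for V-968 is 23%.
Duty = $31,488.00 × 23% = $7,242.24.
Line 4 (L-403, Drenmark, 2,148 kg, $214,993.32):
Base rate for L-403 is 8%.
Origin Drenmark qualifies under the Astovia–Drenmark agreement and L-403 is covered: preferential rate 1.5% applies instead.
Duty = $214,993.32 × 1.5% = $3,224.90.
Total = $6,536.90 + $0.00 + $7,242.24 + $3,224.90 = $17,004.04.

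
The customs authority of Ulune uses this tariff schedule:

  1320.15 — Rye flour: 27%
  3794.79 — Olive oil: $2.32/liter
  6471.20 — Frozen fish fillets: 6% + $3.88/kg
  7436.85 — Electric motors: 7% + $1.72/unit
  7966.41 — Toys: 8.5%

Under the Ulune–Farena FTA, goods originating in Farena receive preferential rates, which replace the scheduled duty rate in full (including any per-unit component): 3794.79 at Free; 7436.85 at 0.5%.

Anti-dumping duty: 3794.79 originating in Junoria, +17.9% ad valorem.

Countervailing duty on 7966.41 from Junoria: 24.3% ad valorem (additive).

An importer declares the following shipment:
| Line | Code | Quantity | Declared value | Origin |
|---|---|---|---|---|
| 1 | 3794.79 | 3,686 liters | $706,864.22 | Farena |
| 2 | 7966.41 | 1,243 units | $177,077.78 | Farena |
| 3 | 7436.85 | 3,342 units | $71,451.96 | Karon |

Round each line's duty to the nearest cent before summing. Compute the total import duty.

Line 1 (3794.79, Farena, 3,686 liters, $706,864.22):
Base rate for 3794.79 is $2.32/liter.
Origin Farena qualifies under the Ulune–Farena agreement and 3794.79 is covered: preferential rate Free applies instead.
The additional-duty order on 3794.79 targets Junoria, not Farena; it does not apply.
Duty = $706,864.22 × 0% = $0.00.
Line 2 (7966.41, Farena, 1,243 units, $177,077.78):
Base rate for 7966.41 is 8.5%.
Origin Farena is the FTA partner but 7966.41 is not on the preference list; base rate stands.
The additional-duty order on 7966.41 targets Junoria, not Farena; it does not apply.
Duty = $177,077.78 × 8.5% = $15,051.61.
Line 3 (7436.85, Karon, 3,342 units, $71,451.96):
Base rate for 7436.85 is 7% + $1.72/unit.
7436.85 has an FTA preferential rate, but origin Karon is not Farena; base rate stands.
Duty = $71,451.96 × 7% + 3,342 × $1.72 = $10,749.88.
Total = $0.00 + $15,051.61 + $10,749.88 = $25,801.49.

$25,801.49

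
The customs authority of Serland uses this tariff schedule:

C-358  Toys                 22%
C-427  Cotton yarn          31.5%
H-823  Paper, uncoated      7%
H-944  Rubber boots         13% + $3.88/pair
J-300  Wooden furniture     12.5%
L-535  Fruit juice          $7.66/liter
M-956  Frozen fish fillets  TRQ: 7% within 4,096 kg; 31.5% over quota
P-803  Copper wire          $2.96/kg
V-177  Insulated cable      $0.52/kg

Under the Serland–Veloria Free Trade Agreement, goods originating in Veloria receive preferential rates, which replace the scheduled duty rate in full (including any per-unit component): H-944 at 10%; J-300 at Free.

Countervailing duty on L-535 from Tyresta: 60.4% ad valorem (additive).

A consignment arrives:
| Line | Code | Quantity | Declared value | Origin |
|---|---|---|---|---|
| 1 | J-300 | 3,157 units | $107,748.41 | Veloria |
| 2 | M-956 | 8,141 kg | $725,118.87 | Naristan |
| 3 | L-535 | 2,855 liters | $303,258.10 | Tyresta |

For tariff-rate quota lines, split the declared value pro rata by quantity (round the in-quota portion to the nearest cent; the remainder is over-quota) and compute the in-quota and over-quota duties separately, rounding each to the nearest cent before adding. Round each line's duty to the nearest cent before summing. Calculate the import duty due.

$344,066.11

Line 1 (J-300, Veloria, 3,157 units, $107,748.41):
Base rate for J-300 is 12.5%.
Origin Veloria qualifies under the Serland–Veloria agreement and J-300 is covered: preferential rate Free applies instead.
Duty = $107,748.41 × 0% = $0.00.
Line 2 (M-956, Naristan, 8,141 kg, $725,118.87):
Code M-956 is under a tariff-rate quota (threshold 4,096 kg). In-quota: 4,096 kg at 7%; over-quota: 4,045 kg at 31.5%.
Pro-rata value split: in-quota = $725,118.87 × 4,096/8,141 = $364,830.72; over-quota = $725,118.87 − $364,830.72 = $360,288.15.
In-quota duty = $364,830.72 × 7% = $25,538.15. Over-quota duty = $360,288.15 × 31.5% = $113,490.77.
Line duty = $25,538.15 + $113,490.77 = $139,028.92.
Line 3 (L-535, Tyresta, 2,855 liters, $303,258.10):
Base rate for L-535 is $7.66/liter.
Additional duty on L-535 from Tyresta: +60.4% ad valorem. Applied ad valorem rate = 60.4%.
Duty = $303,258.10 × 60.4% + 2,855 × $7.66 = $205,037.19.
Total = $0.00 + $139,028.92 + $205,037.19 = $344,066.11.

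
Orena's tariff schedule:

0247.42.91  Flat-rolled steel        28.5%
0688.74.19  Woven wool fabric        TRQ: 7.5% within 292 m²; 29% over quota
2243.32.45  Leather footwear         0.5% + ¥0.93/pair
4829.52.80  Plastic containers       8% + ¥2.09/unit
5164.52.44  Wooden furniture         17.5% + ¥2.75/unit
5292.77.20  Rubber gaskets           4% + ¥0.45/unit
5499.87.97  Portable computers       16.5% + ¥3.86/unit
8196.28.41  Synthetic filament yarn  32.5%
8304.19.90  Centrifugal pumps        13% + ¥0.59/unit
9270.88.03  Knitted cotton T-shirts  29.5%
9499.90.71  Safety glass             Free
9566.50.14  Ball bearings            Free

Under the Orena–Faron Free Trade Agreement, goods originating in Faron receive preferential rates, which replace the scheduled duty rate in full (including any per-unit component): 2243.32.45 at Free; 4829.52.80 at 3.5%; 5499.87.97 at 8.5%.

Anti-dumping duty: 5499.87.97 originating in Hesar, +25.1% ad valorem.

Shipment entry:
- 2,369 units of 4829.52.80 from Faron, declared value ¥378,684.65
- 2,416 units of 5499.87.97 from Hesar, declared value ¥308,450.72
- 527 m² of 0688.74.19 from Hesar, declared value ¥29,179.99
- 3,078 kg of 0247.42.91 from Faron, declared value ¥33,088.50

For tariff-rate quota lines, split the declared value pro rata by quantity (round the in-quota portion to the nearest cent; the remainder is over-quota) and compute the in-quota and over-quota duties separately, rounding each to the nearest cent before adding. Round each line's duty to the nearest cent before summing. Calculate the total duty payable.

Line 1 (4829.52.80, Faron, 2,369 units, ¥378,684.65):
Base rate for 4829.52.80 is 8% + ¥2.09/unit.
Origin Faron qualifies under the Orena–Faron agreement and 4829.52.80 is covered: preferential rate 3.5% applies instead.
Duty = ¥378,684.65 × 3.5% = ¥13,253.96.
Line 2 (5499.87.97, Hesar, 2,416 units, ¥308,450.72):
Base rate for 5499.87.97 is 16.5% + ¥3.86/unit.
5499.87.97 has an FTA preferential rate, but origin Hesar is not Faron; base rate stands.
Additional duty on 5499.87.97 from Hesar: +25.1%. Applied ad valorem rate: 16.5% + 25.1% = 41.6%.
Duty = ¥308,450.72 × 41.6% + 2,416 × ¥3.86 = ¥137,641.26.
Line 3 (0688.74.19, Hesar, 527 m², ¥29,179.99):
Code 0688.74.19 is under a tariff-rate quota (threshold 292 m²). In-quota: 292 m² at 7.5%; over-quota: 235 m² at 29%.
Pro-rata value split: in-quota = ¥29,179.99 × 292/527 = ¥16,168.04; over-quota = ¥29,179.99 − ¥16,168.04 = ¥13,011.95.
In-quota duty = ¥16,168.04 × 7.5% = ¥1,212.60. Over-quota duty = ¥13,011.95 × 29% = ¥3,773.47.
Line duty = ¥1,212.60 + ¥3,773.47 = ¥4,986.07.
Line 4 (0247.42.91, Faron, 3,078 kg, ¥33,088.50):
Base rate for 0247.42.91 is 28.5%.
Origin Faron is the FTA partner but 0247.42.91 is not on the preference list; base rate stands.
Duty = ¥33,088.50 × 28.5% = ¥9,430.22.
Total = ¥13,253.96 + ¥137,641.26 + ¥4,986.07 + ¥9,430.22 = ¥165,311.51.

¥165,311.51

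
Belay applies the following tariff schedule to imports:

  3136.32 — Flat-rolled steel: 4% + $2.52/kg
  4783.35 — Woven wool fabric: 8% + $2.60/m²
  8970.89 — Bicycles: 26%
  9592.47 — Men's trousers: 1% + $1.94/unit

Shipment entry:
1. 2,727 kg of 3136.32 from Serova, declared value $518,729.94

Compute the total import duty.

Line 1 (3136.32, Serova, 2,727 kg, $518,729.94):
Base rate for 3136.32 is 4% + $2.52/kg.
Duty = $518,729.94 × 4% + 2,727 × $2.52 = $27,621.24.

$27,621.24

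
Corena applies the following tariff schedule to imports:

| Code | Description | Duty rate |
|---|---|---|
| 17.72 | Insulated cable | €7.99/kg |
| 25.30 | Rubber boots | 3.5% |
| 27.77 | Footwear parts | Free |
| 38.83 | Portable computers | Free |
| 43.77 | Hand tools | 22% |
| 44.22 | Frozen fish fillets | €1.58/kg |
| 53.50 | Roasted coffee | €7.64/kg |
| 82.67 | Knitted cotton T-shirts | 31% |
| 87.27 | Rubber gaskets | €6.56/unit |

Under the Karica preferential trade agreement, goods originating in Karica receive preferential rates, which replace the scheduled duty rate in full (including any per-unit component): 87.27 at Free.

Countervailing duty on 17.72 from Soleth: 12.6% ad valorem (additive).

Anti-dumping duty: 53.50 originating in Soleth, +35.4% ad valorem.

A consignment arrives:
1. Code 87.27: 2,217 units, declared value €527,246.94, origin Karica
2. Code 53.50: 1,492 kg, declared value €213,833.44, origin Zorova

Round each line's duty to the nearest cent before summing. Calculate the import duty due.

€11,398.88

Line 1 (87.27, Karica, 2,217 units, €527,246.94):
Base rate for 87.27 is €6.56/unit.
Origin Karica qualifies under the Corena–Karica agreement and 87.27 is covered: preferential rate Free applies instead.
Duty = €527,246.94 × 0% = €0.00.
Line 2 (53.50, Zorova, 1,492 kg, €213,833.44):
Base rate for 53.50 is €7.64/kg.
The additional-duty order on 53.50 targets Soleth, not Zorova; it does not apply.
Duty = 1,492 × €7.64 = €11,398.88.
Total = €0.00 + €11,398.88 = €11,398.88.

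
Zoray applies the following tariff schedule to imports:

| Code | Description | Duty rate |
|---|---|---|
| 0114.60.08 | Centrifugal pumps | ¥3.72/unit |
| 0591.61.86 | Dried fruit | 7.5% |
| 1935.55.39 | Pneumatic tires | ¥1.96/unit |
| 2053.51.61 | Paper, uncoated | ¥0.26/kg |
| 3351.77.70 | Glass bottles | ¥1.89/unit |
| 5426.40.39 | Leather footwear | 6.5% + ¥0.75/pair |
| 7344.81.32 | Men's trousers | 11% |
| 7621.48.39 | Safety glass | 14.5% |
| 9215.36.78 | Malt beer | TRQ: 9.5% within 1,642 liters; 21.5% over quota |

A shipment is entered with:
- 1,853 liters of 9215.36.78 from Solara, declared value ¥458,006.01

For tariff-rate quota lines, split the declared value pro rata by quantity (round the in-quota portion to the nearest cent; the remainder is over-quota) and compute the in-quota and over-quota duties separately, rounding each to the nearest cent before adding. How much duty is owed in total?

Line 1 (9215.36.78, Solara, 1,853 liters, ¥458,006.01):
Code 9215.36.78 is under a tariff-rate quota (threshold 1,642 liters). In-quota: 1,642 liters at 9.5%; over-quota: 211 liters at 21.5%.
Pro-rata value split: in-quota = ¥458,006.01 × 1,642/1,853 = ¥405,853.14; over-quota = ¥458,006.01 − ¥405,853.14 = ¥52,152.87.
In-quota duty = ¥405,853.14 × 9.5% = ¥38,556.05. Over-quota duty = ¥52,152.87 × 21.5% = ¥11,212.87.
Line duty = ¥38,556.05 + ¥11,212.87 = ¥49,768.92.

¥49,768.92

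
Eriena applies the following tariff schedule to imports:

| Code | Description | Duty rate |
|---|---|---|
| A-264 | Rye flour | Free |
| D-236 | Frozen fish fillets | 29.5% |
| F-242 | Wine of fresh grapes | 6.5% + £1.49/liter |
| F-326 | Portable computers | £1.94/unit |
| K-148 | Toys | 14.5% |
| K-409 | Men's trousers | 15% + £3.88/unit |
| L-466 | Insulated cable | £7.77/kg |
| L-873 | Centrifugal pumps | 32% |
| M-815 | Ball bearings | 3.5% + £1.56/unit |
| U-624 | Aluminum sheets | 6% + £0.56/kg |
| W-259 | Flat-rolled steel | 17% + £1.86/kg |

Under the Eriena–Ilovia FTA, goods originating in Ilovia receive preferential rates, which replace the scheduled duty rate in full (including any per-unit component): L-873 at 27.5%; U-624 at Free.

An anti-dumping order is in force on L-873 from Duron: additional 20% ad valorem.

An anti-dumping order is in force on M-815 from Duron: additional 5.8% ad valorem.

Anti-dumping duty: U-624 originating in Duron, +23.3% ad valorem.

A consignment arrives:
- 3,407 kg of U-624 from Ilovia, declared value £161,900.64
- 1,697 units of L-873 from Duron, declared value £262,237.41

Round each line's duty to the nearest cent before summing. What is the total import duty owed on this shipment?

£136,363.45

Line 1 (U-624, Ilovia, 3,407 kg, £161,900.64):
Base rate for U-624 is 6% + £0.56/kg.
Origin Ilovia qualifies under the Eriena–Ilovia agreement and U-624 is covered: preferential rate Free applies instead.
The additional-duty order on U-624 targets Duron, not Ilovia; it does not apply.
Duty = £161,900.64 × 0% = £0.00.
Line 2 (L-873, Duron, 1,697 units, £262,237.41):
Base rate for L-873 is 32%.
L-873 has an FTA preferential rate, but origin Duron is not Ilovia; base rate stands.
Additional duty on L-873 from Duron: +20%. Applied ad valorem rate: 32% + 20% = 52%.
Duty = £262,237.41 × 52% = £136,363.45.
Total = £0.00 + £136,363.45 = £136,363.45.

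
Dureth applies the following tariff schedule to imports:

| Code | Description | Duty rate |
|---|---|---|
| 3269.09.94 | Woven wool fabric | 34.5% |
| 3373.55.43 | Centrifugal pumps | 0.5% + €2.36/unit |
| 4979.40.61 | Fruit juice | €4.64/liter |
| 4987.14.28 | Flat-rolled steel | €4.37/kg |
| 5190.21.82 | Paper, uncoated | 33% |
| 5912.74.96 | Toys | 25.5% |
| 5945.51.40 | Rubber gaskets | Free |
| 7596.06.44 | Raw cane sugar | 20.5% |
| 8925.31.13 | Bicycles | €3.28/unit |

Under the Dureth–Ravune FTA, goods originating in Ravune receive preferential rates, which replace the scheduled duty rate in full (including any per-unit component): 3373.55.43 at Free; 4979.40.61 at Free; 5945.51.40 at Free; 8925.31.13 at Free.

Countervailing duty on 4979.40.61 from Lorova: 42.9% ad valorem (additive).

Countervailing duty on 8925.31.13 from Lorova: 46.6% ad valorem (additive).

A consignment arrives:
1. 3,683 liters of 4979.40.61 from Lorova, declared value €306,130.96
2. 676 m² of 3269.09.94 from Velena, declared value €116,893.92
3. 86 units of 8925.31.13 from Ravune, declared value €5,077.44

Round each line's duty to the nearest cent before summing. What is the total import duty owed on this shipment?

€188,747.70

Line 1 (4979.40.61, Lorova, 3,683 liters, €306,130.96):
Base rate for 4979.40.61 is €4.64/liter.
4979.40.61 has an FTA preferential rate, but origin Lorova is not Ravune; base rate stands.
Additional duty on 4979.40.61 from Lorova: +42.9% ad valorem. Applied ad valorem rate = 42.9%.
Duty = €306,130.96 × 42.9% + 3,683 × €4.64 = €148,419.30.
Line 2 (3269.09.94, Velena, 676 m², €116,893.92):
Base rate for 3269.09.94 is 34.5%.
Duty = €116,893.92 × 34.5% = €40,328.40.
Line 3 (8925.31.13, Ravune, 86 units, €5,077.44):
Base rate for 8925.31.13 is €3.28/unit.
Origin Ravune qualifies under the Dureth–Ravune agreement and 8925.31.13 is covered: preferential rate Free applies instead.
The additional-duty order on 8925.31.13 targets Lorova, not Ravune; it does not apply.
Duty = €5,077.44 × 0% = €0.00.
Total = €148,419.30 + €40,328.40 + €0.00 = €188,747.70.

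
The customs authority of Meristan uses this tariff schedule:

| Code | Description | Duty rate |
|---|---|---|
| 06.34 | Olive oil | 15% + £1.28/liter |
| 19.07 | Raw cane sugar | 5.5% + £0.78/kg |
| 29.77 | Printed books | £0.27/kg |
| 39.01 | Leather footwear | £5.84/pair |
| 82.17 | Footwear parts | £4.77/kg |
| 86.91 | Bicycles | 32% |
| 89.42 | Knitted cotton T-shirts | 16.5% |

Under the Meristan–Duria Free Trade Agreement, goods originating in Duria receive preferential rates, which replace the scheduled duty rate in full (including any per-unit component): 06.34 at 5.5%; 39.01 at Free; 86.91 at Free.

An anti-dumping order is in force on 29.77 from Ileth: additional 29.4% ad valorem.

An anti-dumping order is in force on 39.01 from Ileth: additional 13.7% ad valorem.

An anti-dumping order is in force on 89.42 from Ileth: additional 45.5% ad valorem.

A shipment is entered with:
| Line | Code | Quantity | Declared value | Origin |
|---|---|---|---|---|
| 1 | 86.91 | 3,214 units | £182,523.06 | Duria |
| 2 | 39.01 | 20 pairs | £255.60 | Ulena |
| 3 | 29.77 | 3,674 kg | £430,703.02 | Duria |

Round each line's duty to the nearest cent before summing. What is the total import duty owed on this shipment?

£1,108.78

Line 1 (86.91, Duria, 3,214 units, £182,523.06):
Base rate for 86.91 is 32%.
Origin Duria qualifies under the Meristan–Duria agreement and 86.91 is covered: preferential rate Free applies instead.
Duty = £182,523.06 × 0% = £0.00.
Line 2 (39.01, Ulena, 20 pairs, £255.60):
Base rate for 39.01 is £5.84/pair.
39.01 has an FTA preferential rate, but origin Ulena is not Duria; base rate stands.
The additional-duty order on 39.01 targets Ileth, not Ulena; it does not apply.
Duty = 20 × £5.84 = £116.80.
Line 3 (29.77, Duria, 3,674 kg, £430,703.02):
Base rate for 29.77 is £0.27/kg.
Origin Duria is the FTA partner but 29.77 is not on the preference list; base rate stands.
The additional-duty order on 29.77 targets Ileth, not Duria; it does not apply.
Duty = 3,674 × £0.27 = £991.98.
Total = £0.00 + £116.80 + £991.98 = £1,108.78.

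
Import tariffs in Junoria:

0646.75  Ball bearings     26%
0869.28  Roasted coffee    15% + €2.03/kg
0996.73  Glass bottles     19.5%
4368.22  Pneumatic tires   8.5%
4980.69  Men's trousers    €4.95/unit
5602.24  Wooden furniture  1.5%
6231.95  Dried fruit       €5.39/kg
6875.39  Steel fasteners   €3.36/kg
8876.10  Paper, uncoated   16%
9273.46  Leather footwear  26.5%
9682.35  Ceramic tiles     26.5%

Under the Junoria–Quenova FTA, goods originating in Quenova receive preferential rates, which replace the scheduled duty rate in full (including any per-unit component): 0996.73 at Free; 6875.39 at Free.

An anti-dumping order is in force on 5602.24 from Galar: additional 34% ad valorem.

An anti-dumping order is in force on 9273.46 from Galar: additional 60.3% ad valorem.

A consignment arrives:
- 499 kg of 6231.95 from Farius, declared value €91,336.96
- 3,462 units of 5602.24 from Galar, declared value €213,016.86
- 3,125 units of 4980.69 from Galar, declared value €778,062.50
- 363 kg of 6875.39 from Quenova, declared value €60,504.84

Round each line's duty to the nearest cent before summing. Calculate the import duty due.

€93,779.35

Line 1 (6231.95, Farius, 499 kg, €91,336.96):
Base rate for 6231.95 is €5.39/kg.
Duty = 499 × €5.39 = €2,689.61.
Line 2 (5602.24, Galar, 3,462 units, €213,016.86):
Base rate for 5602.24 is 1.5%.
Additional duty on 5602.24 from Galar: +34%. Applied ad valorem rate: 1.5% + 34% = 35.5%.
Duty = €213,016.86 × 35.5% = €75,620.99.
Line 3 (4980.69, Galar, 3,125 units, €778,062.50):
Base rate for 4980.69 is €4.95/unit.
Duty = 3,125 × €4.95 = €15,468.75.
Line 4 (6875.39, Quenova, 363 kg, €60,504.84):
Base rate for 6875.39 is €3.36/kg.
Origin Quenova qualifies under the Junoria–Quenova agreement and 6875.39 is covered: preferential rate Free applies instead.
Duty = €60,504.84 × 0% = €0.00.
Total = €2,689.61 + €75,620.99 + €15,468.75 + €0.00 = €93,779.35.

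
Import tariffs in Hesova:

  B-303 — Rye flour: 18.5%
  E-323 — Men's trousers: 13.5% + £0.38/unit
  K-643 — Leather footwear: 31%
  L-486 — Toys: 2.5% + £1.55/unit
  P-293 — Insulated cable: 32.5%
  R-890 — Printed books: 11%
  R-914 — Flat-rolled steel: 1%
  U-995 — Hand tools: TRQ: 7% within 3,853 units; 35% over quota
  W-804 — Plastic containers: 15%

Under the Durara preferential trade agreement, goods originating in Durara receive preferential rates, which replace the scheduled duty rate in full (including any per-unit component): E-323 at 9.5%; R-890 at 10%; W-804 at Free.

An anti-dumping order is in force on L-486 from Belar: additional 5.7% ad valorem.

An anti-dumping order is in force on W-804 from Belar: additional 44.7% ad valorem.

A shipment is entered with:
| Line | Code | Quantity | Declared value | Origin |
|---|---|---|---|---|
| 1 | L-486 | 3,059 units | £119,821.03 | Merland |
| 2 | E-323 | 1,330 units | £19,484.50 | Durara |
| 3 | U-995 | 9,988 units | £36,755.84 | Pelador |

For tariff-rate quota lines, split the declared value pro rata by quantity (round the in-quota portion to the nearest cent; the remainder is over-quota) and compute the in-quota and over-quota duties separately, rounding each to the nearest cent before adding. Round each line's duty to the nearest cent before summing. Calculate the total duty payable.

Line 1 (L-486, Merland, 3,059 units, £119,821.03):
Base rate for L-486 is 2.5% + £1.55/unit.
The additional-duty order on L-486 targets Belar, not Merland; it does not apply.
Duty = £119,821.03 × 2.5% + 3,059 × £1.55 = £7,736.98.
Line 2 (E-323, Durara, 1,330 units, £19,484.50):
Base rate for E-323 is 13.5% + £0.38/unit.
Origin Durara qualifies under the Hesova–Durara agreement and E-323 is covered: preferential rate 9.5% applies instead.
Duty = £19,484.50 × 9.5% = £1,851.03.
Line 3 (U-995, Pelador, 9,988 units, £36,755.84):
Code U-995 is under a tariff-rate quota (threshold 3,853 units). In-quota: 3,853 units at 7%; over-quota: 6,135 units at 35%.
Pro-rata value split: in-quota = £36,755.84 × 3,853/9,988 = £14,179.04; over-quota = £36,755.84 − £14,179.04 = £22,576.80.
In-quota duty = £14,179.04 × 7% = £992.53. Over-quota duty = £22,576.80 × 35% = £7,901.88.
Line duty = £992.53 + £7,901.88 = £8,894.41.
Total = £7,736.98 + £1,851.03 + £8,894.41 = £18,482.42.

£18,482.42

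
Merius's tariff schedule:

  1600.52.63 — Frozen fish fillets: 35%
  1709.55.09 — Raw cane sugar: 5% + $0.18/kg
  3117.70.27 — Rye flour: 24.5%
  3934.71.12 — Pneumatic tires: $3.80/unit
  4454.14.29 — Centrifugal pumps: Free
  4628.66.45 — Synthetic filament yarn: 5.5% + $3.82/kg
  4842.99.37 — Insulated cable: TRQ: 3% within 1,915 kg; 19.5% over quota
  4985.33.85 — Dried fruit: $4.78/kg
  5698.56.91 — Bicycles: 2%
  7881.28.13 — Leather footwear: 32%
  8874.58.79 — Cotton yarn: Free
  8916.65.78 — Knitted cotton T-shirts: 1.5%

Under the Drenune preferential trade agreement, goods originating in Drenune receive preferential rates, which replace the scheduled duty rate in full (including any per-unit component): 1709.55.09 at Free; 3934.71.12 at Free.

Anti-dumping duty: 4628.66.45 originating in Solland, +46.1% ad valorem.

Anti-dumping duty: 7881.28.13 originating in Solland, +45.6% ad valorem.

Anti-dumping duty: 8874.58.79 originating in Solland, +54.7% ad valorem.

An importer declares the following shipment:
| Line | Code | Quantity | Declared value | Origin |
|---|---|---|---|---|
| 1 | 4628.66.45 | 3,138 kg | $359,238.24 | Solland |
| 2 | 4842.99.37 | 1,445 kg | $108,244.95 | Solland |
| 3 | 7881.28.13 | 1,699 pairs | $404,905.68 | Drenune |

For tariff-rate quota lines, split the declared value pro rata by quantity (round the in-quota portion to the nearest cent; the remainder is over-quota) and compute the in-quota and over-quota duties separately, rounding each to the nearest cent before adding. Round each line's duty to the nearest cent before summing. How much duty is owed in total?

Line 1 (4628.66.45, Solland, 3,138 kg, $359,238.24):
Base rate for 4628.66.45 is 5.5% + $3.82/kg.
Additional duty on 4628.66.45 from Solland: +46.1%. Applied ad valorem rate: 5.5% + 46.1% = 51.6%.
Duty = $359,238.24 × 51.6% + 3,138 × $3.82 = $197,354.09.
Line 2 (4842.99.37, Solland, 1,445 kg, $108,244.95):
Code 4842.99.37 is under a tariff-rate quota (threshold 1,915 kg). Quantity 1,445 kg is within the quota, so the in-quota rate 3% applies to the full value.
Duty = $108,244.95 × 3% = $3,247.35.
Line 3 (7881.28.13, Drenune, 1,699 pairs, $404,905.68):
Base rate for 7881.28.13 is 32%.
Origin Drenune is the FTA partner but 7881.28.13 is not on the preference list; base rate stands.
The additional-duty order on 7881.28.13 targets Solland, not Drenune; it does not apply.
Duty = $404,905.68 × 32% = $129,569.82.
Total = $197,354.09 + $3,247.35 + $129,569.82 = $330,171.26.

$330,171.26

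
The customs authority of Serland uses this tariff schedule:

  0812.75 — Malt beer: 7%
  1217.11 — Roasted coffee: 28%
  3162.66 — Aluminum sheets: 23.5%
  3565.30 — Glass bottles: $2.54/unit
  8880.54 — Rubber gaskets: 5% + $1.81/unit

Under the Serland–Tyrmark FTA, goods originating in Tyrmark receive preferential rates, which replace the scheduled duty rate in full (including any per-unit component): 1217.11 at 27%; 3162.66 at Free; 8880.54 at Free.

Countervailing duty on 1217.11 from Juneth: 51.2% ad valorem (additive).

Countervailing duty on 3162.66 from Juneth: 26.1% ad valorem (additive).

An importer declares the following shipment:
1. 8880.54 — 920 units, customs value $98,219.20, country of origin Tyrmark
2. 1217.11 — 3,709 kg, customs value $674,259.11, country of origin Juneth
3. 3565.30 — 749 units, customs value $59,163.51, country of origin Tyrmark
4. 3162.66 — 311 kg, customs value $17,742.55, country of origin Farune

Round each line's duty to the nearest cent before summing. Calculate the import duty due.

Line 1 (8880.54, Tyrmark, 920 units, $98,219.20):
Base rate for 8880.54 is 5% + $1.81/unit.
Origin Tyrmark qualifies under the Serland–Tyrmark agreement and 8880.54 is covered: preferential rate Free applies instead.
Duty = $98,219.20 × 0% = $0.00.
Line 2 (1217.11, Juneth, 3,709 kg, $674,259.11):
Base rate for 1217.11 is 28%.
1217.11 has an FTA preferential rate, but origin Juneth is not Tyrmark; base rate stands.
Additional duty on 1217.11 from Juneth: +51.2%. Applied ad valorem rate: 28% + 51.2% = 79.2%.
Duty = $674,259.11 × 79.2% = $534,013.22.
Line 3 (3565.30, Tyrmark, 749 units, $59,163.51):
Base rate for 3565.30 is $2.54/unit.
Origin Tyrmark is the FTA partner but 3565.30 is not on the preference list; base rate stands.
Duty = 749 × $2.54 = $1,902.46.
Line 4 (3162.66, Farune, 311 kg, $17,742.55):
Base rate for 3162.66 is 23.5%.
3162.66 has an FTA preferential rate, but origin Farune is not Tyrmark; base rate stands.
The additional-duty order on 3162.66 targets Juneth, not Farune; it does not apply.
Duty = $17,742.55 × 23.5% = $4,169.50.
Total = $0.00 + $534,013.22 + $1,902.46 + $4,169.50 = $540,085.18.

$540,085.18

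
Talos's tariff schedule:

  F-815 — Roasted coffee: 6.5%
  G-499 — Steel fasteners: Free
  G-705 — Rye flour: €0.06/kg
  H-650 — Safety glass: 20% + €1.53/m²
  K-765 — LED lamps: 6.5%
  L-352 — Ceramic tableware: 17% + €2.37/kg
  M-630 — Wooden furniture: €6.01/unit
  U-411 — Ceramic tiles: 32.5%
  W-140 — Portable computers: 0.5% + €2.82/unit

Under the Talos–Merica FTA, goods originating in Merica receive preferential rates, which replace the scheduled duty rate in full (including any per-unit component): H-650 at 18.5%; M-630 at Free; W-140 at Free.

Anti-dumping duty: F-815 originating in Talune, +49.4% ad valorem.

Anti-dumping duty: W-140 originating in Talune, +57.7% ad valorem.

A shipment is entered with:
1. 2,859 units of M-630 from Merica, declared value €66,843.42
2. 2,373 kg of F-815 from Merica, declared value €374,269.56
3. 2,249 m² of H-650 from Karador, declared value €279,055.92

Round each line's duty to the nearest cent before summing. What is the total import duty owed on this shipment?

€83,579.67

Line 1 (M-630, Merica, 2,859 units, €66,843.42):
Base rate for M-630 is €6.01/unit.
Origin Merica qualifies under the Talos–Merica agreement and M-630 is covered: preferential rate Free applies instead.
Duty = €66,843.42 × 0% = €0.00.
Line 2 (F-815, Merica, 2,373 kg, €374,269.56):
Base rate for F-815 is 6.5%.
Origin Merica is the FTA partner but F-815 is not on the preference list; base rate stands.
The additional-duty order on F-815 targets Talune, not Merica; it does not apply.
Duty = €374,269.56 × 6.5% = €24,327.52.
Line 3 (H-650, Karador, 2,249 m², €279,055.92):
Base rate for H-650 is 20% + €1.53/m².
H-650 has an FTA preferential rate, but origin Karador is not Merica; base rate stands.
Duty = €279,055.92 × 20% + 2,249 × €1.53 = €59,252.15.
Total = €0.00 + €24,327.52 + €59,252.15 = €83,579.67.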